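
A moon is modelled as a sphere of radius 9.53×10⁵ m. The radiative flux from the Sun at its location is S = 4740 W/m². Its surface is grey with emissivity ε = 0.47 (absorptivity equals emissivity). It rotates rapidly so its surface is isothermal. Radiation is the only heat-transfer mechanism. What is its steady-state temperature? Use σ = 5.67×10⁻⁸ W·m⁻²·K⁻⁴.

T ≈ 380 K

At equilibrium, absorbed power = emitted power.
Absorbing cross-section = πr² = 2.853×10¹² m²; emitting surface = 4πr² = 1.141×10¹³ m² (ratio 4).
εS·A_cross = εσ·A_surf·T⁴  ⇒  T⁴ = S/(4σ)   (ε cancels).
T⁴ = 4740/(4·5.67×10⁻⁸) = 2.090×10¹⁰ K⁴.
T = (2.090×10¹⁰)^(1/4).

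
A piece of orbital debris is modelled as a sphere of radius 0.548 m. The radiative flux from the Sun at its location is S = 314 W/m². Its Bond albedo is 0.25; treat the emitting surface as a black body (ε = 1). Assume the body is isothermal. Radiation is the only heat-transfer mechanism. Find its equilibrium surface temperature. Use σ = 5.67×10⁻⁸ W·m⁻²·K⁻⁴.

At equilibrium, absorbed power = emitted power.
Absorbing cross-section = πr² = 0.9434 m²; emitting surface = 4πr² = 3.774 m² (ratio 4).
(1−a)S·A_cross = εσ·A_surf·T⁴  ⇒  T⁴ = (1−a)S/(4σ).
T⁴ = 0.750·314/(4·5.67×10⁻⁸) = 1.038×10⁹ K⁴.
T = (1.038×10⁹)^(1/4).

T ≈ 180 K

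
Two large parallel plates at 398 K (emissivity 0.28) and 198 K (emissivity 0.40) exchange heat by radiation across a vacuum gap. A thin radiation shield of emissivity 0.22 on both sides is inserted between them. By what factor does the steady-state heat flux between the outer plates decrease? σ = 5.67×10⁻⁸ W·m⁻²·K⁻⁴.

Without shield: q₀ = σΔ(T⁴)/(1/ε₁+1/ε₂−1) with denominator 5.071.
With shield the two gaps are in series; the resistances add: (1/ε₁+1/ε_s−1)+(1/ε_s+1/ε₂−1) = 7.117+6.045 = 13.16.
Heat-flux ratio q₀/q = 13.16/5.071.

factor ≈ 2.60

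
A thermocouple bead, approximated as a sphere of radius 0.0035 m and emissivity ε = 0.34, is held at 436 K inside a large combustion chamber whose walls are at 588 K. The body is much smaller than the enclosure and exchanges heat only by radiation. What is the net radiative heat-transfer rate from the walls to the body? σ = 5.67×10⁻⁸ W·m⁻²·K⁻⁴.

P_net ≈ 0.248 W

For a small grey body in a large enclosure: P_net = εσA(T_body⁴ − T_wall⁴).
A = 4πr² = 1.539×10⁻⁴ m²; T_body⁴ − T_wall⁴ = 3.614×10¹⁰ − 1.195×10¹¹ = -8.340×10¹⁰ K⁴.
|P_net| = 0.34·5.67×10⁻⁸·1.539×10⁻⁴·8.340×10¹⁰.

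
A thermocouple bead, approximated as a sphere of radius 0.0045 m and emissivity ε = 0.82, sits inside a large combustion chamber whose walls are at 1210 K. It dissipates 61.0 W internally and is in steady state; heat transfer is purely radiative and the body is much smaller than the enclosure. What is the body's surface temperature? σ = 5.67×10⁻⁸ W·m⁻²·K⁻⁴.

T ≈ 1640 K

For a small grey body in a large enclosure, net radiated power = εσA(T⁴ − T_w⁴).
Steady state: P = εσA(T⁴ − T_w⁴) with A = 4πr² = 2.545×10⁻⁴ m².
T⁴ = P/(εσA) + T_w⁴ = 61.0/(0.82·5.67×10⁻⁸·2.545×10⁻⁴) + (1210)⁴
    = 5.156×10¹² + 2.144×10¹² = 7.299×10¹² K⁴.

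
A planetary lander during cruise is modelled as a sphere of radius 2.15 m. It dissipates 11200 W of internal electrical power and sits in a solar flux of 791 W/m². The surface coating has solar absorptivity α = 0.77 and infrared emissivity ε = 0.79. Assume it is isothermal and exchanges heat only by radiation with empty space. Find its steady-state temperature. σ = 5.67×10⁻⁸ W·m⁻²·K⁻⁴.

T ≈ 296 K

At steady state, absorbed solar power + internal power = radiated power.
Absorbed: α·S·A_cross = 0.77·791·14.52 = 8845 W (cross-section πr²).
Total input = 8845 + 11200 = 20040 W.
Radiated: εσ·A_surf·T⁴ with A_surf = 4πr² = 58.09 m².
T⁴ = 20040/(0.79·5.67×10⁻⁸·58.09) = 7.704×10⁹ K⁴.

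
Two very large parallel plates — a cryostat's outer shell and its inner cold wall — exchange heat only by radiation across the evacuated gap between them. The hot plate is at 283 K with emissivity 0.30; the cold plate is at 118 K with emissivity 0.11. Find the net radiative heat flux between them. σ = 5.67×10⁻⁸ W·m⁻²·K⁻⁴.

q ≈ 30.9 W/m²

For two infinite grey parallel plates, q = σ(T₁⁴ − T₂⁴)/(1/ε₁ + 1/ε₂ − 1).
T₁⁴ − T₂⁴ = 6.414×10⁹ − 1.939×10⁸ = 6.220×10⁹ K⁴.
1/ε₁ + 1/ε₂ − 1 = 3.333 + 9.091 − 1 = 11.42.
q = 5.67×10⁻⁸ × 6.220×10⁹ / 11.42.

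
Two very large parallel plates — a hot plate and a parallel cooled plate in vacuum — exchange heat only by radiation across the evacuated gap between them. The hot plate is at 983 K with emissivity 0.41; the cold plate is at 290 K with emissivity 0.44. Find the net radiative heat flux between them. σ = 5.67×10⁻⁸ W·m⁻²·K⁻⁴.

For two infinite grey parallel plates, q = σ(T₁⁴ − T₂⁴)/(1/ε₁ + 1/ε₂ − 1).
T₁⁴ − T₂⁴ = 9.337×10¹¹ − 7.073×10⁹ = 9.266×10¹¹ K⁴.
1/ε₁ + 1/ε₂ − 1 = 2.439 + 2.273 − 1 = 3.712.
q = 5.67×10⁻⁸ × 9.266×10¹¹ / 3.712.

q ≈ 14200 W/m²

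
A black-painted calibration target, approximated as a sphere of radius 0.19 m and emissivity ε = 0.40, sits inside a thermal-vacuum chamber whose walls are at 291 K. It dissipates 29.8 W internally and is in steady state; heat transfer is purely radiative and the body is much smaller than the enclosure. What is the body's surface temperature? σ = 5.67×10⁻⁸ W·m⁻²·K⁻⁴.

For a small grey body in a large enclosure, net radiated power = εσA(T⁴ − T_w⁴).
Steady state: P = εσA(T⁴ − T_w⁴) with A = 4πr² = 0.4536 m².
T⁴ = P/(εσA) + T_w⁴ = 29.8/(0.40·5.67×10⁻⁸·0.4536) + (291)⁴
    = 2.896×10⁹ + 7.171×10⁹ = 1.007×10¹⁰ K⁴.

T ≈ 317 K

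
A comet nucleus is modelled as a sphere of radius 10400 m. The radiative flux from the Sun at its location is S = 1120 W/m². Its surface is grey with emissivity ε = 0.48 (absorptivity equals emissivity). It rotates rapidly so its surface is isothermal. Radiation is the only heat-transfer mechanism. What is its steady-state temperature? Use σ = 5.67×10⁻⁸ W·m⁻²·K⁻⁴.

T ≈ 265 K

At equilibrium, absorbed power = emitted power.
Absorbing cross-section = πr² = 3.398×10⁸ m²; emitting surface = 4πr² = 1.359×10⁹ m² (ratio 4).
εS·A_cross = εσ·A_surf·T⁴  ⇒  T⁴ = S/(4σ)   (ε cancels).
T⁴ = 1120/(4·5.67×10⁻⁸) = 4.938×10⁹ K⁴.
T = (4.938×10⁹)^(1/4).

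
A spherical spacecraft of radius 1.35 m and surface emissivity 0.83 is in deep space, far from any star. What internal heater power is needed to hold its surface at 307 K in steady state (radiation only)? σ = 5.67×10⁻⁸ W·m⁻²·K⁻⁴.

P ≈ 9570 W

P = εσ·4πr²·T⁴.
4πr² = 22.90 m²; T⁴ = 8.883×10⁹ K⁴.
P = 0.83·5.67×10⁻⁸·22.90·8.883×10⁹.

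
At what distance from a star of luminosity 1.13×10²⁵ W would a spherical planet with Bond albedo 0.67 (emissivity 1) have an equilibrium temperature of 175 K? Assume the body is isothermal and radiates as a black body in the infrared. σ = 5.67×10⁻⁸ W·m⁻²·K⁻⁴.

d ≈ 3.74×10¹⁰ m

For an isothermal black-emitting sphere, (1−a)S·πr² = σ·4πr²·T⁴ ⇒ S = 4σT⁴/(1−a).
S = 4·5.67×10⁻⁸·(175)⁴/0.330 = 644.6 W/m².
Flux falls as S = L/(4πd²), so d = √(L/(4πS)) = √(1.13×10²⁵/(4π·644.6)).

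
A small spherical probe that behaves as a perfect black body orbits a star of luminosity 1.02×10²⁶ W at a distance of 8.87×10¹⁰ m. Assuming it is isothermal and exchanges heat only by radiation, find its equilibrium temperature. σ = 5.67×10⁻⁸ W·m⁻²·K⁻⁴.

First find the stellar flux at distance d: S = L/(4πd²) = 1.02×10²⁶/(4π·(8.87×10¹⁰)²) = 1032 W/m².
For an isothermal sphere, absorbed (1−a)S·πr² = emitted σ·4πr²·T⁴, so T⁴ = (1−a)S/(4σ).
T⁴ = 1.00·1032/(4·5.67×10⁻⁸) = 4.549×10⁹ K⁴.

T ≈ 260 K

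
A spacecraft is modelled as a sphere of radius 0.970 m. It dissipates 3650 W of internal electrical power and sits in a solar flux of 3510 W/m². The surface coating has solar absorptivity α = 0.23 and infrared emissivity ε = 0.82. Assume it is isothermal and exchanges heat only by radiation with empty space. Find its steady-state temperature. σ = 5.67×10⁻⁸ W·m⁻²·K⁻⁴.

At steady state, absorbed solar power + internal power = radiated power.
Absorbed: α·S·A_cross = 0.23·3510·2.956 = 2386 W (cross-section πr²).
Total input = 2386 + 3650 = 6036 W.
Radiated: εσ·A_surf·T⁴ with A_surf = 4πr² = 11.82 m².
T⁴ = 6036/(0.82·5.67×10⁻⁸·11.82) = 1.098×10¹⁰ K⁴.

T ≈ 324 K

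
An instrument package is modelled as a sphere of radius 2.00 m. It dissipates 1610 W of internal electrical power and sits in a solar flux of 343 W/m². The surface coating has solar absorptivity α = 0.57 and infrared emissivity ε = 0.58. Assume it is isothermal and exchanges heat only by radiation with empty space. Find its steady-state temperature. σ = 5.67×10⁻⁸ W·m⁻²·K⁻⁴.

T ≈ 223 K

At steady state, absorbed solar power + internal power = radiated power.
Absorbed: α·S·A_cross = 0.57·343·12.57 = 2457 W (cross-section πr²).
Total input = 2457 + 1610 = 4067 W.
Radiated: εσ·A_surf·T⁴ with A_surf = 4πr² = 50.27 m².
T⁴ = 4067/(0.58·5.67×10⁻⁸·50.27) = 2.460×10⁹ K⁴.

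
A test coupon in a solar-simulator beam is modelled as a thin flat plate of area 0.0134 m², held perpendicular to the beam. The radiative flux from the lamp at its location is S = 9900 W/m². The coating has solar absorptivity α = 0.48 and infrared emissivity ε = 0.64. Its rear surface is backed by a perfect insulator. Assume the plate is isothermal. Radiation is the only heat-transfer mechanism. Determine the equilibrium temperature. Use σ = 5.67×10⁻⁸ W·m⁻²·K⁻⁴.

T ≈ 602 K

At equilibrium, absorbed power = emitted power.
Absorbing cross-section = A = 0.01340 m²; emitting surface = A = 0.01340 m² (ratio 1).
αS·A_cross = εσ·A_surf·T⁴  ⇒  T⁴ = αS/(ε·1σ).
T⁴ = 0.480·9900/(0.64·1·5.67×10⁻⁸) = 1.310×10¹¹ K⁴.
T = (1.310×10¹¹)^(1/4).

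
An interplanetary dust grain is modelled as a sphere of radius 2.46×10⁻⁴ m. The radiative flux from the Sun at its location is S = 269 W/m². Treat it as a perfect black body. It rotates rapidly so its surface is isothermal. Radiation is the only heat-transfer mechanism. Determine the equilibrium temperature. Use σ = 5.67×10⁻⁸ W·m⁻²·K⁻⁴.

At equilibrium, absorbed power = emitted power.
Absorbing cross-section = πr² = 1.901×10⁻⁷ m²; emitting surface = 4πr² = 7.605×10⁻⁷ m² (ratio 4).
S·A_cross = εσ·A_surf·T⁴  ⇒  T⁴ = S/(4σ).
T⁴ = 1.00·269/(4·5.67×10⁻⁸) = 1.186×10⁹ K⁴.
T = (1.186×10⁹)^(1/4).

T ≈ 186 K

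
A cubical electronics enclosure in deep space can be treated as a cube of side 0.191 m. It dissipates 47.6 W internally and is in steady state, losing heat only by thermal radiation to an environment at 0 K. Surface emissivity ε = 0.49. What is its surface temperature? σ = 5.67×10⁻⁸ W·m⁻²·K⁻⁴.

T ≈ 297 K

Steady state: internal power = radiated power, P = εσA T⁴.
Radiating area A = 6L² = 0.2189 m².
T⁴ = P/(εσA) = 47.6/(0.49·5.67×10⁻⁸·0.2189) = 7.827×10⁹ K⁴.
T = (7.827×10⁹)^(1/4).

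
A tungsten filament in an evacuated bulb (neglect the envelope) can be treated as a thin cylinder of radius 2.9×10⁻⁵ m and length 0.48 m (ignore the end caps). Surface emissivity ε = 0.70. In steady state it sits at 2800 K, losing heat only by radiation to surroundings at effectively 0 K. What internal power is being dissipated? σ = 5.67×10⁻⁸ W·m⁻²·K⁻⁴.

Steady state: P = εσA T⁴.
A = 2πrL = 8.746×10⁻⁵ m²; T⁴ = (2800)⁴ = 6.147×10¹³ K⁴.
P = 0.70 × 5.67×10⁻⁸ × 8.746×10⁻⁵ × 6.147×10¹³.

P ≈ 213 W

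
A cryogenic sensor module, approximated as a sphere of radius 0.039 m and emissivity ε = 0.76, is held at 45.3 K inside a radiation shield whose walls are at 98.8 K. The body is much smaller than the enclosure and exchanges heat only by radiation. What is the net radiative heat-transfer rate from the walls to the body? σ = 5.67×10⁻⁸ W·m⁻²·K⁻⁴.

P_net ≈ 0.0750 W

For a small grey body in a large enclosure: P_net = εσA(T_body⁴ − T_wall⁴).
A = 4πr² = 0.01911 m²; T_body⁴ − T_wall⁴ = 4.211×10⁶ − 9.529×10⁷ = -9.107×10⁷ K⁴.
|P_net| = 0.76·5.67×10⁻⁸·0.01911·9.107×10⁷.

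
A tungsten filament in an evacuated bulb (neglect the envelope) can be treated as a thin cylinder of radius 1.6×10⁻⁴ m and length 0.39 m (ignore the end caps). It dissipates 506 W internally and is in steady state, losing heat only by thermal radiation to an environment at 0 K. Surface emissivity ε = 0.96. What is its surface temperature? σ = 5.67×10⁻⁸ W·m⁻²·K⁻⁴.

Steady state: internal power = radiated power, P = εσA T⁴.
Radiating area A = 2πrL = 3.921×10⁻⁴ m².
T⁴ = P/(εσA) = 506/(0.96·5.67×10⁻⁸·3.921×10⁻⁴) = 2.371×10¹³ K⁴.
T = (2.371×10¹³)^(1/4).

T ≈ 2210 K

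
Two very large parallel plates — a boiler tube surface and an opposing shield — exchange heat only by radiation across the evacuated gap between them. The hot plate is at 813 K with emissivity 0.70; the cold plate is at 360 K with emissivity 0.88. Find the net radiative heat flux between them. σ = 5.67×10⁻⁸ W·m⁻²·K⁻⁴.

q ≈ 15200 W/m²

For two infinite grey parallel plates, q = σ(T₁⁴ − T₂⁴)/(1/ε₁ + 1/ε₂ − 1).
T₁⁴ − T₂⁴ = 4.369×10¹¹ − 1.680×10¹⁰ = 4.201×10¹¹ K⁴.
1/ε₁ + 1/ε₂ − 1 = 1.429 + 1.136 − 1 = 1.565.
q = 5.67×10⁻⁸ × 4.201×10¹¹ / 1.565.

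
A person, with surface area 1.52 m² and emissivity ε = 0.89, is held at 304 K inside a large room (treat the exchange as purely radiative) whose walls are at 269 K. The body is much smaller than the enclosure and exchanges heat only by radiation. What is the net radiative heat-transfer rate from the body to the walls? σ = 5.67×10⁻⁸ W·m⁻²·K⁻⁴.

P_net ≈ 253 W

For a small grey body in a large enclosure: P_net = εσA(T_body⁴ − T_wall⁴).
A = 1.52 m²; T_body⁴ − T_wall⁴ = 8.541×10⁹ − 5.236×10⁹ = 3.305×10⁹ K⁴.
|P_net| = 0.89·5.67×10⁻⁸·1.520·3.305×10⁹.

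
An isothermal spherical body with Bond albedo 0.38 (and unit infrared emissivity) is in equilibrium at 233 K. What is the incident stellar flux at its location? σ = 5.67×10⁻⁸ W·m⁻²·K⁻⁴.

(1−a)S·πr² = σ·4πr²·T⁴ ⇒ S = 4σT⁴/(1−a).
S = 4·5.67×10⁻⁸·2.947×10⁹/0.620.

S ≈ 1080 W/m²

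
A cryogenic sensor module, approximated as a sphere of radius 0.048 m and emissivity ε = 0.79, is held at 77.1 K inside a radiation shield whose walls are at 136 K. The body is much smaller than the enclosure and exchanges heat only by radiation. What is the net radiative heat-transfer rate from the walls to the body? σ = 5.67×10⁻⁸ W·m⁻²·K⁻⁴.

For a small grey body in a large enclosure: P_net = εσA(T_body⁴ − T_wall⁴).
A = 4πr² = 0.02895 m²; T_body⁴ − T_wall⁴ = 3.534×10⁷ − 3.421×10⁸ = -3.068×10⁸ K⁴.
|P_net| = 0.79·5.67×10⁻⁸·0.02895·3.068×10⁸.

P_net ≈ 0.398 W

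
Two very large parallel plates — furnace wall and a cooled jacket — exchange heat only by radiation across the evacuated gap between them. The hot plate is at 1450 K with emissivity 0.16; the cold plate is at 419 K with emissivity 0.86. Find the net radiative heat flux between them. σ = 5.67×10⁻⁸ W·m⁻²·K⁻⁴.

For two infinite grey parallel plates, q = σ(T₁⁴ − T₂⁴)/(1/ε₁ + 1/ε₂ − 1).
T₁⁴ − T₂⁴ = 4.421×10¹² − 3.082×10¹⁰ = 4.390×10¹² K⁴.
1/ε₁ + 1/ε₂ − 1 = 6.250 + 1.163 − 1 = 6.413.
q = 5.67×10⁻⁸ × 4.390×10¹² / 6.413.

q ≈ 38800 W/m²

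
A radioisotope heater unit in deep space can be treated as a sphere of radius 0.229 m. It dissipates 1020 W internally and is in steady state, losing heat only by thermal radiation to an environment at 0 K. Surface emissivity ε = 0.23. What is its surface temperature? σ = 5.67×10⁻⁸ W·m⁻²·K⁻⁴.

T ≈ 587 K

Steady state: internal power = radiated power, P = εσA T⁴.
Radiating area A = 4πr² = 0.6590 m².
T⁴ = P/(εσA) = 1020/(0.23·5.67×10⁻⁸·0.6590) = 1.187×10¹¹ K⁴.
T = (1.187×10¹¹)^(1/4).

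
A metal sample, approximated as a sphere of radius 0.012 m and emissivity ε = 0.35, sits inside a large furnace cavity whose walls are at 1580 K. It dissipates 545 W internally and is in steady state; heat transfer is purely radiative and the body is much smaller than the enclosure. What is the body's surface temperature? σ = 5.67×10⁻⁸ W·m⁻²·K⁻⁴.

For a small grey body in a large enclosure, net radiated power = εσA(T⁴ − T_w⁴).
Steady state: P = εσA(T⁴ − T_w⁴) with A = 4πr² = 0.001810 m².
T⁴ = P/(εσA) + T_w⁴ = 545/(0.35·5.67×10⁻⁸·0.001810) + (1580)⁴
    = 1.518×10¹³ + 6.232×10¹² = 2.141×10¹³ K⁴.

T ≈ 2150 K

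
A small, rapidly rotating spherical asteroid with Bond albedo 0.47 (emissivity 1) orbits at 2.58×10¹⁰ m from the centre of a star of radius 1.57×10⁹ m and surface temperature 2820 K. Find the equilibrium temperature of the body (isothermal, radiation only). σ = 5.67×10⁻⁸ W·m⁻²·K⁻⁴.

T ≈ 420 K

The star's surface emits σT_*⁴; at distance d the flux is S = σT_*⁴(R_*/d)².
S = 5.67×10⁻⁸·(2820)⁴·(1.57×10⁹/2.58×10¹⁰)² = 13280 W/m².
For an isothermal sphere T⁴ = (1−a)S/(4σ) = 3.103×10¹⁰ K⁴.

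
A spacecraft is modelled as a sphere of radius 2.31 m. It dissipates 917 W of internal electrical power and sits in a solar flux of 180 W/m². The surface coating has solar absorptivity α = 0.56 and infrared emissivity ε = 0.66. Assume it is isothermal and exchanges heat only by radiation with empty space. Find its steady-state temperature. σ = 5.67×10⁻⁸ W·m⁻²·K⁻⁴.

T ≈ 180 K

At steady state, absorbed solar power + internal power = radiated power.
Absorbed: α·S·A_cross = 0.56·180·16.76 = 1690 W (cross-section πr²).
Total input = 1690 + 917 = 2607 W.
Radiated: εσ·A_surf·T⁴ with A_surf = 4πr² = 67.06 m².
T⁴ = 2607/(0.66·5.67×10⁻⁸·67.06) = 1.039×10⁹ K⁴.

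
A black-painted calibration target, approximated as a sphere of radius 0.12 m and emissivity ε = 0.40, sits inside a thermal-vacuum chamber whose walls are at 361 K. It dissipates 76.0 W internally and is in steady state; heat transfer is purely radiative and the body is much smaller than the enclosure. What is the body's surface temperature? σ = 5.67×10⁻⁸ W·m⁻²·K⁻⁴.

T ≈ 434 K

For a small grey body in a large enclosure, net radiated power = εσA(T⁴ − T_w⁴).
Steady state: P = εσA(T⁴ − T_w⁴) with A = 4πr² = 0.1810 m².
T⁴ = P/(εσA) + T_w⁴ = 76.0/(0.40·5.67×10⁻⁸·0.1810) + (361)⁴
    = 1.852×10¹⁰ + 1.698×10¹⁰ = 3.550×10¹⁰ K⁴.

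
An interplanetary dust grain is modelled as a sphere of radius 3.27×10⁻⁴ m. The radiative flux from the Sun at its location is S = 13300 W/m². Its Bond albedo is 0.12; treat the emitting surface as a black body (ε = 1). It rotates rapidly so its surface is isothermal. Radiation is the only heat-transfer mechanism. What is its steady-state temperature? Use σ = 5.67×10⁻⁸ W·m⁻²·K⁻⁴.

T ≈ 477 K

At equilibrium, absorbed power = emitted power.
Absorbing cross-section = πr² = 3.359×10⁻⁷ m²; emitting surface = 4πr² = 1.344×10⁻⁶ m² (ratio 4).
(1−a)S·A_cross = εσ·A_surf·T⁴  ⇒  T⁴ = (1−a)S/(4σ).
T⁴ = 0.880·13300/(4·5.67×10⁻⁸) = 5.160×10¹⁰ K⁴.
T = (5.160×10¹⁰)^(1/4).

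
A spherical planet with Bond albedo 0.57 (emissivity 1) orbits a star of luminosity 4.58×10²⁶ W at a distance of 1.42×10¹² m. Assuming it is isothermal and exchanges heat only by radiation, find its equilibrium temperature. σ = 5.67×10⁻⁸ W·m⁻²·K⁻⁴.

First find the stellar flux at distance d: S = L/(4πd²) = 4.58×10²⁶/(4π·(1.42×10¹²)²) = 18.08 W/m².
For an isothermal sphere, absorbed (1−a)S·πr² = emitted σ·4πr²·T⁴, so T⁴ = (1−a)S/(4σ).
T⁴ = 0.430·18.08/(4·5.67×10⁻⁸) = 3.427×10⁷ K⁴.

T ≈ 76.5 K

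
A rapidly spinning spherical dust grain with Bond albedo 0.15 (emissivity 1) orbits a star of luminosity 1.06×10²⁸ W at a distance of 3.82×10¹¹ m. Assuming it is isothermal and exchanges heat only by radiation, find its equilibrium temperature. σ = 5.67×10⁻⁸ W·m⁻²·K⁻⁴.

T ≈ 384 K

First find the stellar flux at distance d: S = L/(4πd²) = 1.06×10²⁸/(4π·(3.82×10¹¹)²) = 5781 W/m².
For an isothermal sphere, absorbed (1−a)S·πr² = emitted σ·4πr²·T⁴, so T⁴ = (1−a)S/(4σ).
T⁴ = 0.850·5781/(4·5.67×10⁻⁸) = 2.166×10¹⁰ K⁴.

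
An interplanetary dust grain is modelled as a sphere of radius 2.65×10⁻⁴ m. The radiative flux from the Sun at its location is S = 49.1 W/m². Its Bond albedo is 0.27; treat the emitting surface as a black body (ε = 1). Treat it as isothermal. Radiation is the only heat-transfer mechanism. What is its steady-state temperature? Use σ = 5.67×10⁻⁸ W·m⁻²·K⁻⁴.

At equilibrium, absorbed power = emitted power.
Absorbing cross-section = πr² = 2.206×10⁻⁷ m²; emitting surface = 4πr² = 8.825×10⁻⁷ m² (ratio 4).
(1−a)S·A_cross = εσ·A_surf·T⁴  ⇒  T⁴ = (1−a)S/(4σ).
T⁴ = 0.730·49.1/(4·5.67×10⁻⁸) = 1.580×10⁸ K⁴.
T = (1.580×10⁸)^(1/4).

T ≈ 112 K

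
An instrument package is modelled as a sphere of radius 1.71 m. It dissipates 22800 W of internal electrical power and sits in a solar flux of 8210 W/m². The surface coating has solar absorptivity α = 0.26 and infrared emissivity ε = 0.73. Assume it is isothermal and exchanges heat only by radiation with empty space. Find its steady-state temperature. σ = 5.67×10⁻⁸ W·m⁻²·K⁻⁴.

T ≈ 409 K

At steady state, absorbed solar power + internal power = radiated power.
Absorbed: α·S·A_cross = 0.26·8210·9.186 = 19610 W (cross-section πr²).
Total input = 19610 + 22800 = 42410 W.
Radiated: εσ·A_surf·T⁴ with A_surf = 4πr² = 36.75 m².
T⁴ = 42410/(0.73·5.67×10⁻⁸·36.75) = 2.788×10¹⁰ K⁴.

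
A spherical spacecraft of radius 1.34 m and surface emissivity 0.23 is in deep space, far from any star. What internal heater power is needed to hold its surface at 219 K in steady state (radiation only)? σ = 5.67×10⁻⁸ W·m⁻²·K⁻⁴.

P ≈ 677 W

P = εσ·4πr²·T⁴.
4πr² = 22.56 m²; T⁴ = 2.300×10⁹ K⁴.
P = 0.23·5.67×10⁻⁸·22.56·2.300×10⁹.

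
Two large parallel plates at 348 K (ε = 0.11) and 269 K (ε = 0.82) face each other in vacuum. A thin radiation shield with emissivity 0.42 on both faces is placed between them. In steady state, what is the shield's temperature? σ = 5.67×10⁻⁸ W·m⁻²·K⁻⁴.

T_s ≈ 290 K

In steady state the net flux on the hot side equals that on the cold side.
σ(T₁⁴−T_s⁴)/D₁ = σ(T_s⁴−T₂⁴)/D₂, with D₁ = 1/ε₁+1/ε_s−1 = 10.47, D₂ = 1/ε_s+1/ε₂−1 = 2.600.
Solve for T_s⁴: T_s⁴ = (D₂·T₁⁴ + D₁·T₂⁴)/(D₁+D₂) = 7.112×10⁹ K⁴.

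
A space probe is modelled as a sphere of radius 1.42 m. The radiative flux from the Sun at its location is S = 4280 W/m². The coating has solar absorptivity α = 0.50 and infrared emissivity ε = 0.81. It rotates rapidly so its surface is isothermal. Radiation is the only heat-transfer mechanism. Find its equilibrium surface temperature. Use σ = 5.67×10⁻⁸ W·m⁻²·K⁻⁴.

T ≈ 329 K

At equilibrium, absorbed power = emitted power.
Absorbing cross-section = πr² = 6.335 m²; emitting surface = 4πr² = 25.34 m² (ratio 4).
αS·A_cross = εσ·A_surf·T⁴  ⇒  T⁴ = αS/(ε·4σ).
T⁴ = 0.500·4280/(0.81·4·5.67×10⁻⁸) = 1.165×10¹⁰ K⁴.
T = (1.165×10¹⁰)^(1/4).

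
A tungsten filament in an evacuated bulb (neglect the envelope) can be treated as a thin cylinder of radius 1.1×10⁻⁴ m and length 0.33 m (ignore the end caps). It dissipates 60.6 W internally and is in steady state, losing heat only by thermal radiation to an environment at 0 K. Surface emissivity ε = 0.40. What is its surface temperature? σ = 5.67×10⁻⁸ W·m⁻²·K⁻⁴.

T ≈ 1850 K

Steady state: internal power = radiated power, P = εσA T⁴.
Radiating area A = 2πrL = 2.281×10⁻⁴ m².
T⁴ = P/(εσA) = 60.6/(0.40·5.67×10⁻⁸·2.281×10⁻⁴) = 1.172×10¹³ K⁴.
T = (1.172×10¹³)^(1/4).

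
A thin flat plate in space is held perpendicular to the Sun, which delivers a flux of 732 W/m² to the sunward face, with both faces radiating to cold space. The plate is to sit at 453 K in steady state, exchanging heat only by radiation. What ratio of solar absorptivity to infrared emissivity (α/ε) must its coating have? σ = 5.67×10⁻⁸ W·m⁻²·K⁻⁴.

Balance: αS·A = εσ·2A·T⁴ ⇒ α/ε = 2σT⁴/S.
α/ε = 2·5.67×10⁻⁸·(453)⁴/732 = 2·5.67×10⁻⁸·4.211×10¹⁰/732.

α/ε ≈ 6.52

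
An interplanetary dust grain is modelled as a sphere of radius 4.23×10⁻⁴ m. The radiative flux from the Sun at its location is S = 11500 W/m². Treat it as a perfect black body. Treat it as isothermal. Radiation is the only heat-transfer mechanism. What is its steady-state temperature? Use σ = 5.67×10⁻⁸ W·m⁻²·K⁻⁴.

At equilibrium, absorbed power = emitted power.
Absorbing cross-section = πr² = 5.621×10⁻⁷ m²; emitting surface = 4πr² = 2.248×10⁻⁶ m² (ratio 4).
S·A_cross = εσ·A_surf·T⁴  ⇒  T⁴ = S/(4σ).
T⁴ = 1.00·11500/(4·5.67×10⁻⁸) = 5.071×10¹⁰ K⁴.
T = (5.071×10¹⁰)^(1/4).

T ≈ 475 K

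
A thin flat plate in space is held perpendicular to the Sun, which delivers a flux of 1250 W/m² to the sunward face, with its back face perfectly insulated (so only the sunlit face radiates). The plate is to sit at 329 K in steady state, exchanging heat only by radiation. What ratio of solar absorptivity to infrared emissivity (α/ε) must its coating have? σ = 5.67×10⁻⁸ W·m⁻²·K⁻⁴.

α/ε ≈ 0.531

Balance: αS·A = εσ·1A·T⁴ ⇒ α/ε = σT⁴/S.
α/ε = 5.67×10⁻⁸·(329)⁴/1250 = 5.67×10⁻⁸·1.172×10¹⁰/1250.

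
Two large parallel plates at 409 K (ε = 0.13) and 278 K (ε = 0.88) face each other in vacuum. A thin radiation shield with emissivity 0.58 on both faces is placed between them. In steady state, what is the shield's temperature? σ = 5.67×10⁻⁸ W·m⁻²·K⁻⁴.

T_s ≈ 316 K

In steady state the net flux on the hot side equals that on the cold side.
σ(T₁⁴−T_s⁴)/D₁ = σ(T_s⁴−T₂⁴)/D₂, with D₁ = 1/ε₁+1/ε_s−1 = 8.416, D₂ = 1/ε_s+1/ε₂−1 = 1.861.
Solve for T_s⁴: T_s⁴ = (D₂·T₁⁴ + D₁·T₂⁴)/(D₁+D₂) = 9.957×10⁹ K⁴.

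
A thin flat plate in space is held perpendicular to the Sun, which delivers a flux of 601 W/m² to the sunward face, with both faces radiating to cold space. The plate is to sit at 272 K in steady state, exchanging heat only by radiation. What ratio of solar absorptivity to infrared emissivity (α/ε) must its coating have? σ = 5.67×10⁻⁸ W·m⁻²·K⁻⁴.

α/ε ≈ 1.03

Balance: αS·A = εσ·2A·T⁴ ⇒ α/ε = 2σT⁴/S.
α/ε = 2·5.67×10⁻⁸·(272)⁴/601 = 2·5.67×10⁻⁸·5.474×10⁹/601.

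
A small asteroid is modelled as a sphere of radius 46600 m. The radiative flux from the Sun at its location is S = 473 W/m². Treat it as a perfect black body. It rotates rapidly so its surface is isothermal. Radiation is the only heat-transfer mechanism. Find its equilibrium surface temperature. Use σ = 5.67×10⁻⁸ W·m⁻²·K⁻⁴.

At equilibrium, absorbed power = emitted power.
Absorbing cross-section = πr² = 6.822×10⁹ m²; emitting surface = 4πr² = 2.729×10¹⁰ m² (ratio 4).
S·A_cross = εσ·A_surf·T⁴  ⇒  T⁴ = S/(4σ).
T⁴ = 1.00·473/(4·5.67×10⁻⁸) = 2.086×10⁹ K⁴.
T = (2.086×10⁹)^(1/4).

T ≈ 214 K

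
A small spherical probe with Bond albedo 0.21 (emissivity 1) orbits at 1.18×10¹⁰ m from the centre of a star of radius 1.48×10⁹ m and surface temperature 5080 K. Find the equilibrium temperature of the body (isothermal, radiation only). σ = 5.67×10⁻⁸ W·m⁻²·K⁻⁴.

T ≈ 1200 K

The star's surface emits σT_*⁴; at distance d the flux is S = σT_*⁴(R_*/d)².
S = 5.67×10⁻⁸·(5080)⁴·(1.48×10⁹/1.18×10¹⁰)² = 5.940×10⁵ W/m².
For an isothermal sphere T⁴ = (1−a)S/(4σ) = 2.069×10¹² K⁴.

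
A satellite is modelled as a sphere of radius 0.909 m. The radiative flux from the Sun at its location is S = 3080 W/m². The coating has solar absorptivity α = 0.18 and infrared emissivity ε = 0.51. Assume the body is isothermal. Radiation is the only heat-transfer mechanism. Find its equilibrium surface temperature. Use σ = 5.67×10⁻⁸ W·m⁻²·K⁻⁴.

At equilibrium, absorbed power = emitted power.
Absorbing cross-section = πr² = 2.596 m²; emitting surface = 4πr² = 10.38 m² (ratio 4).
αS·A_cross = εσ·A_surf·T⁴  ⇒  T⁴ = αS/(ε·4σ).
T⁴ = 0.180·3080/(0.51·4·5.67×10⁻⁸) = 4.793×10⁹ K⁴.
T = (4.793×10⁹)^(1/4).

T ≈ 263 K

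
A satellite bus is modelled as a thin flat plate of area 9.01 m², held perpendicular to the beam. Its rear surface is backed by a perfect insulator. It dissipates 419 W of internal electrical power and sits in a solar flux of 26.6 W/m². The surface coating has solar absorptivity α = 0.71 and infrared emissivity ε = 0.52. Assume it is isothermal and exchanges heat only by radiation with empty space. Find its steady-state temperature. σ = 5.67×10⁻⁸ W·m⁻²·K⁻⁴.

At steady state, absorbed solar power + internal power = radiated power.
Absorbed: α·S·A_cross = 0.71·26.6·9.010 = 170.2 W (cross-section A).
Total input = 170.2 + 419 = 589.2 W.
Radiated: εσ·A_surf·T⁴ with A_surf = A = 9.010 m².
T⁴ = 589.2/(0.52·5.67×10⁻⁸·9.010) = 2.218×10⁹ K⁴.

T ≈ 217 K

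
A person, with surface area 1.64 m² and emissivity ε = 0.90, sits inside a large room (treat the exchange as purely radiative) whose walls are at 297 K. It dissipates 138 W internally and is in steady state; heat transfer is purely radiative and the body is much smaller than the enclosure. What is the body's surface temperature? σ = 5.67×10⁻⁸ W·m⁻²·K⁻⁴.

For a small grey body in a large enclosure, net radiated power = εσA(T⁴ − T_w⁴).
Steady state: P = εσA(T⁴ − T_w⁴) with A = 1.64 m².
T⁴ = P/(εσA) + T_w⁴ = 138/(0.90·5.67×10⁻⁸·1.640) + (297)⁴
    = 1.649×10⁹ + 7.781×10⁹ = 9.430×10⁹ K⁴.

T ≈ 312 K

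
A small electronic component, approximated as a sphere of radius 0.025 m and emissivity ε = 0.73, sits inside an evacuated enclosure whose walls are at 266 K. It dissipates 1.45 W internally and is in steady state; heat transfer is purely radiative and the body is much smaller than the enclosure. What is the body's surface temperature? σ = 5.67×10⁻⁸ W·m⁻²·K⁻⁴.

T ≈ 312 K

For a small grey body in a large enclosure, net radiated power = εσA(T⁴ − T_w⁴).
Steady state: P = εσA(T⁴ − T_w⁴) with A = 4πr² = 0.007854 m².
T⁴ = P/(εσA) + T_w⁴ = 1.45/(0.73·5.67×10⁻⁸·0.007854) + (266)⁴
    = 4.460×10⁹ + 5.006×10⁹ = 9.467×10⁹ K⁴.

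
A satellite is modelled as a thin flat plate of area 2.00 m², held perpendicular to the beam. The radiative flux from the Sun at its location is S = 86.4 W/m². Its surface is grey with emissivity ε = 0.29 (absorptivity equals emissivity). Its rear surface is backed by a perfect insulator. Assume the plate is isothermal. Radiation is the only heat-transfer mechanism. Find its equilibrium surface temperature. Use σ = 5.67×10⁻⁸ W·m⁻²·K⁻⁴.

At equilibrium, absorbed power = emitted power.
Absorbing cross-section = A = 2.000 m²; emitting surface = A = 2.000 m² (ratio 1).
εS·A_cross = εσ·A_surf·T⁴  ⇒  T⁴ = S/(1σ)   (ε cancels).
T⁴ = 86.4/(1·5.67×10⁻⁸) = 1.524×10⁹ K⁴.
T = (1.524×10⁹)^(1/4).

T ≈ 198 K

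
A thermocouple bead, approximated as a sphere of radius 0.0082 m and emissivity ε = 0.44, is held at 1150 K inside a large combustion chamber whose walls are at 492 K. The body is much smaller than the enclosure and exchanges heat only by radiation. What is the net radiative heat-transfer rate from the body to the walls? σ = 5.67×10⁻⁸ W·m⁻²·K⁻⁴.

P_net ≈ 35.6 W

For a small grey body in a large enclosure: P_net = εσA(T_body⁴ − T_wall⁴).
A = 4πr² = 8.450×10⁻⁴ m²; T_body⁴ − T_wall⁴ = 1.749×10¹² − 5.859×10¹⁰ = 1.690×10¹² K⁴.
|P_net| = 0.44·5.67×10⁻⁸·8.450×10⁻⁴·1.690×10¹².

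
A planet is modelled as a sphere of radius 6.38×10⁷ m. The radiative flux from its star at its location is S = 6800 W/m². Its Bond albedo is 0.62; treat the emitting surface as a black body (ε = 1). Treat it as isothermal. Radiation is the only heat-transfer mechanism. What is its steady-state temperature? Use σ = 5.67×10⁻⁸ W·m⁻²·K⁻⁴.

T ≈ 327 K

At equilibrium, absorbed power = emitted power.
Absorbing cross-section = πr² = 1.279×10¹⁶ m²; emitting surface = 4πr² = 5.115×10¹⁶ m² (ratio 4).
(1−a)S·A_cross = εσ·A_surf·T⁴  ⇒  T⁴ = (1−a)S/(4σ).
T⁴ = 0.380·6800/(4·5.67×10⁻⁸) = 1.139×10¹⁰ K⁴.
T = (1.139×10¹⁰)^(1/4).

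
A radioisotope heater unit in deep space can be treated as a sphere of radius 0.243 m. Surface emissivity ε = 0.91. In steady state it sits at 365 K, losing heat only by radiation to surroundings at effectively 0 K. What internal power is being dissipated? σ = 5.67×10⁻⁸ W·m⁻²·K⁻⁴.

Steady state: P = εσA T⁴.
A = 4πr² = 0.7420 m²; T⁴ = (365)⁴ = 1.775×10¹⁰ K⁴.
P = 0.91 × 5.67×10⁻⁸ × 0.7420 × 1.775×10¹⁰.

P ≈ 680 W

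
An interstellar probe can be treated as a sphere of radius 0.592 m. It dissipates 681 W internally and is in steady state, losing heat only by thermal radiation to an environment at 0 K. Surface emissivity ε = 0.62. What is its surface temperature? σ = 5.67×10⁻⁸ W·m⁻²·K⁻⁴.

T ≈ 258 K

Steady state: internal power = radiated power, P = εσA T⁴.
Radiating area A = 4πr² = 4.404 m².
T⁴ = P/(εσA) = 681/(0.62·5.67×10⁻⁸·4.404) = 4.399×10⁹ K⁴.
T = (4.399×10⁹)^(1/4).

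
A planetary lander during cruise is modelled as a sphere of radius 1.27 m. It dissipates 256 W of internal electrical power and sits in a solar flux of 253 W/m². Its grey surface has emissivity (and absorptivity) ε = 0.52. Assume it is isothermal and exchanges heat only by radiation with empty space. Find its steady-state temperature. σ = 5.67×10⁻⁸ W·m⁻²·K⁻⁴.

At steady state, absorbed solar power + internal power = radiated power.
Absorbed: α·S·A_cross = 0.52·253·5.067 = 666.6 W (cross-section πr²).
Total input = 666.6 + 256 = 922.6 W.
Radiated: εσ·A_surf·T⁴ with A_surf = 4πr² = 20.27 m².
T⁴ = 922.6/(0.52·5.67×10⁻⁸·20.27) = 1.544×10⁹ K⁴.

T ≈ 198 K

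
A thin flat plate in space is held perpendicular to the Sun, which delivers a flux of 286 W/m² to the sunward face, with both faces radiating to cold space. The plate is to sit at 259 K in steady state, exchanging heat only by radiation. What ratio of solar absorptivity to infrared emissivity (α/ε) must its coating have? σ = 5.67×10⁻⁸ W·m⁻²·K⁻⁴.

α/ε ≈ 1.78

Balance: αS·A = εσ·2A·T⁴ ⇒ α/ε = 2σT⁴/S.
α/ε = 2·5.67×10⁻⁸·(259)⁴/286 = 2·5.67×10⁻⁸·4.500×10⁹/286.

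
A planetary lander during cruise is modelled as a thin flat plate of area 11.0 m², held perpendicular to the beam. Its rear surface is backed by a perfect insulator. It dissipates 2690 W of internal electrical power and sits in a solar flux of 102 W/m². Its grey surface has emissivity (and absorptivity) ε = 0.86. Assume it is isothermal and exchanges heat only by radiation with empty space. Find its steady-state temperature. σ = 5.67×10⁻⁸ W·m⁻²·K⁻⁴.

At steady state, absorbed solar power + internal power = radiated power.
Absorbed: α·S·A_cross = 0.86·102·11.00 = 964.9 W (cross-section A).
Total input = 964.9 + 2690 = 3655 W.
Radiated: εσ·A_surf·T⁴ with A_surf = A = 11.00 m².
T⁴ = 3655/(0.86·5.67×10⁻⁸·11.00) = 6.814×10⁹ K⁴.

T ≈ 287 K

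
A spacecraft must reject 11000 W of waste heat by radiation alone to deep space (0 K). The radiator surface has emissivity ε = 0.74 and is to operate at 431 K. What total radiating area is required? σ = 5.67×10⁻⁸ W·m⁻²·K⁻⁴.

A ≈ 7.60 m²

P = εσA T⁴ ⇒ A = P/(εσT⁴).
T⁴ = 3.451×10¹⁰ K⁴.
A = 11000/(0.74 × 5.67×10⁻⁸ × 3.451×10¹⁰).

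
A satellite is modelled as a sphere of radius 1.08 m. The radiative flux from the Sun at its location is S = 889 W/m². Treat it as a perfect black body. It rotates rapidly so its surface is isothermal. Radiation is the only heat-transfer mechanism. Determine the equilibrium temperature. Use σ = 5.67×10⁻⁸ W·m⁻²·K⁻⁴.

T ≈ 250 K

At equilibrium, absorbed power = emitted power.
Absorbing cross-section = πr² = 3.664 m²; emitting surface = 4πr² = 14.66 m² (ratio 4).
S·A_cross = εσ·A_surf·T⁴  ⇒  T⁴ = S/(4σ).
T⁴ = 1.00·889/(4·5.67×10⁻⁸) = 3.920×10⁹ K⁴.
T = (3.920×10⁹)^(1/4).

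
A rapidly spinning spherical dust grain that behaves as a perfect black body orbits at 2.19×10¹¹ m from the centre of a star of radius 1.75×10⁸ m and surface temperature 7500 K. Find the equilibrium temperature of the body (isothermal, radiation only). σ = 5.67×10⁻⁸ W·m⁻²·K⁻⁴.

T ≈ 150 K

The star's surface emits σT_*⁴; at distance d the flux is S = σT_*⁴(R_*/d)².
S = 5.67×10⁻⁸·(7500)⁴·(1.75×10⁸/2.19×10¹¹)² = 114.6 W/m².
For an isothermal sphere T⁴ = (1−a)S/(4σ) = 5.051×10⁸ K⁴.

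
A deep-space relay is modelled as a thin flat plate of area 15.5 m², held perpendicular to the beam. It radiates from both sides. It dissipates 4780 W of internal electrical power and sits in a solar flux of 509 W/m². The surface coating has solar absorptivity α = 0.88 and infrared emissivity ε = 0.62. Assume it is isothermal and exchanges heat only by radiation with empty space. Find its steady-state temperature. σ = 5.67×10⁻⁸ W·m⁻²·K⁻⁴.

T ≈ 322 K

At steady state, absorbed solar power + internal power = radiated power.
Absorbed: α·S·A_cross = 0.88·509·15.50 = 6943 W (cross-section A).
Total input = 6943 + 4780 = 11720 W.
Radiated: εσ·A_surf·T⁴ with A_surf = 2A = 31.00 m².
T⁴ = 11720/(0.62·5.67×10⁻⁸·31.00) = 1.076×10¹⁰ K⁴.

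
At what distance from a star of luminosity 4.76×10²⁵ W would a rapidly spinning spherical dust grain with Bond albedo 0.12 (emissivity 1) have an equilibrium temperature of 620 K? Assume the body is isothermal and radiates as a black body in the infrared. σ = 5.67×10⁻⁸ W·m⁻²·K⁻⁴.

d ≈ 9.97×10⁹ m

For an isothermal black-emitting sphere, (1−a)S·πr² = σ·4πr²·T⁴ ⇒ S = 4σT⁴/(1−a).
S = 4·5.67×10⁻⁸·(620)⁴/0.880 = 38080 W/m².
Flux falls as S = L/(4πd²), so d = √(L/(4πS)) = √(4.76×10²⁵/(4π·38080)).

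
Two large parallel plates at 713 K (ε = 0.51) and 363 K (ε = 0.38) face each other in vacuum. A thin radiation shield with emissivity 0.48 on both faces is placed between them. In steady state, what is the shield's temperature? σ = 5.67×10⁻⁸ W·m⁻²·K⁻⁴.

T_s ≈ 622 K

In steady state the net flux on the hot side equals that on the cold side.
σ(T₁⁴−T_s⁴)/D₁ = σ(T_s⁴−T₂⁴)/D₂, with D₁ = 1/ε₁+1/ε_s−1 = 3.044, D₂ = 1/ε_s+1/ε₂−1 = 3.715.
Solve for T_s⁴: T_s⁴ = (D₂·T₁⁴ + D₁·T₂⁴)/(D₁+D₂) = 1.499×10¹¹ K⁴.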